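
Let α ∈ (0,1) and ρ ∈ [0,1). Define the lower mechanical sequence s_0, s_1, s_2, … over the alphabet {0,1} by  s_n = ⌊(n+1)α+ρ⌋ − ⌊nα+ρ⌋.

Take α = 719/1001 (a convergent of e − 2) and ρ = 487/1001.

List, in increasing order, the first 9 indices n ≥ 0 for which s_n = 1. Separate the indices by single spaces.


0 2 3 4 6 7 9 10 11

n=0: ⌊1206/1001⌋−⌊487/1001⌋ = 1−0 = 1  ← one
n=1: ⌊1925/1001⌋−⌊1206/1001⌋ = 1−1 = 0
n=2: ⌊2644/1001⌋−⌊1925/1001⌋ = 2−1 = 1  ← one
n=3: ⌊3363/1001⌋−⌊2644/1001⌋ = 3−2 = 1  ← one
n=4: ⌊4082/1001⌋−⌊3363/1001⌋ = 4−3 = 1  ← one
n=5: ⌊4801/1001⌋−⌊4082/1001⌋ = 4−4 = 0
n=6: ⌊5520/1001⌋−⌊4801/1001⌋ = 5−4 = 1  ← one
n=7: ⌊6239/1001⌋−⌊5520/1001⌋ = 6−5 = 1  ← one
n=8: ⌊6958/1001⌋−⌊6239/1001⌋ = 6−6 = 0
n=9: ⌊7677/1001⌋−⌊6958/1001⌋ = 7−6 = 1  ← one
n=10: ⌊8396/1001⌋−⌊7677/1001⌋ = 8−7 = 1  ← one
n=11: ⌊9115/1001⌋−⌊8396/1001⌋ = 9−8 = 1  ← one
positions of the first 9 ones: 0 2 3 4 6 7 9 10 11


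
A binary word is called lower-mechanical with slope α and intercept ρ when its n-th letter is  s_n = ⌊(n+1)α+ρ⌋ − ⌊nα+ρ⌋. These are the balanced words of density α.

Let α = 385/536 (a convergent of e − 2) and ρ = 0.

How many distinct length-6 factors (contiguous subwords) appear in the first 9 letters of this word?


4

t_n = ⌊(n·385)/536⌋ for n = 0 … 9:
  n=0…9: ⌊0/536⌋=0 ⌊385/536⌋=0 ⌊770/536⌋=1 ⌊1155/536⌋=2 ⌊1540/536⌋=2 ⌊1925/536⌋=3 ⌊2310/536⌋=4 ⌊2695/536⌋=5 ⌊3080/536⌋=5 ⌊3465/536⌋=6
s_n = t_(n+1) − t_n for n = 0 … 8 gives
prefix = 011011101
slide a length-6 window over [0..5] … [3..8] (4 windows); first occurrence of each distinct factor:
  [  0..  5] 011011
  [  1..  6] 110111
  [  2..  7] 101110
  [  3..  8] 011101
distinct factors: {011011, 011101, 101110, 110111}
count = 4  (Sturmian bound for length 6 is 7)


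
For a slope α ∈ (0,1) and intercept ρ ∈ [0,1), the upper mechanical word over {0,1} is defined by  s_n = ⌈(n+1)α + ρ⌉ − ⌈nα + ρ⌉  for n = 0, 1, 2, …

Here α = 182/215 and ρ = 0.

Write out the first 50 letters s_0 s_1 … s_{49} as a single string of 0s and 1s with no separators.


n=0: ⌈(1·182)/215⌉ − ⌈(0·182)/215⌉ = ⌈182/215⌉ − ⌈0/215⌉ = 1 − 0 = 1
n=1: ⌈(2·182)/215⌉ − ⌈(1·182)/215⌉ = ⌈364/215⌉ − ⌈182/215⌉ = 2 − 1 = 1
n=2: ⌈(3·182)/215⌉ − ⌈(2·182)/215⌉ = ⌈546/215⌉ − ⌈364/215⌉ = 3 − 2 = 1
n=3: ⌈(4·182)/215⌉ − ⌈(3·182)/215⌉ = ⌈728/215⌉ − ⌈546/215⌉ = 4 − 3 = 1
n=4: ⌈(5·182)/215⌉ − ⌈(4·182)/215⌉ = ⌈910/215⌉ − ⌈728/215⌉ = 5 − 4 = 1
n=5: ⌈(6·182)/215⌉ − ⌈(5·182)/215⌉ = ⌈1092/215⌉ − ⌈910/215⌉ = 6 − 5 = 1
n=6: ⌈(7·182)/215⌉ − ⌈(6·182)/215⌉ = ⌈1274/215⌉ − ⌈1092/215⌉ = 6 − 6 = 0
n=7: ⌈(8·182)/215⌉ − ⌈(7·182)/215⌉ = ⌈1456/215⌉ − ⌈1274/215⌉ = 7 − 6 = 1
n=8: ⌈(9·182)/215⌉ − ⌈(8·182)/215⌉ = ⌈1638/215⌉ − ⌈1456/215⌉ = 8 − 7 = 1
n=9: ⌈(10·182)/215⌉ − ⌈(9·182)/215⌉ = ⌈1820/215⌉ − ⌈1638/215⌉ = 9 − 8 = 1
n=10: ⌈(11·182)/215⌉ − ⌈(10·182)/215⌉ = ⌈2002/215⌉ − ⌈1820/215⌉ = 10 − 9 = 1
n=11: ⌈(12·182)/215⌉ − ⌈(11·182)/215⌉ = ⌈2184/215⌉ − ⌈2002/215⌉ = 11 − 10 = 1
n=12: ⌈(13·182)/215⌉ − ⌈(12·182)/215⌉ = ⌈2366/215⌉ − ⌈2184/215⌉ = 12 − 11 = 1
n=13: ⌈(14·182)/215⌉ − ⌈(13·182)/215⌉ = ⌈2548/215⌉ − ⌈2366/215⌉ = 12 − 12 = 0
n=14: ⌈(15·182)/215⌉ − ⌈(14·182)/215⌉ = ⌈2730/215⌉ − ⌈2548/215⌉ = 13 − 12 = 1
n=15: ⌈(16·182)/215⌉ − ⌈(15·182)/215⌉ = ⌈2912/215⌉ − ⌈2730/215⌉ = 14 − 13 = 1
n=16: ⌈(17·182)/215⌉ − ⌈(16·182)/215⌉ = ⌈3094/215⌉ − ⌈2912/215⌉ = 15 − 14 = 1
n=17: ⌈(18·182)/215⌉ − ⌈(17·182)/215⌉ = ⌈3276/215⌉ − ⌈3094/215⌉ = 16 − 15 = 1
n=18: ⌈(19·182)/215⌉ − ⌈(18·182)/215⌉ = ⌈3458/215⌉ − ⌈3276/215⌉ = 17 − 16 = 1
n=19: ⌈(20·182)/215⌉ − ⌈(19·182)/215⌉ = ⌈3640/215⌉ − ⌈3458/215⌉ = 17 − 17 = 0
n=20: ⌈(21·182)/215⌉ − ⌈(20·182)/215⌉ = ⌈3822/215⌉ − ⌈3640/215⌉ = 18 − 17 = 1
n=21: ⌈(22·182)/215⌉ − ⌈(21·182)/215⌉ = ⌈4004/215⌉ − ⌈3822/215⌉ = 19 − 18 = 1
n=22: ⌈(23·182)/215⌉ − ⌈(22·182)/215⌉ = ⌈4186/215⌉ − ⌈4004/215⌉ = 20 − 19 = 1
n=23: ⌈(24·182)/215⌉ − ⌈(23·182)/215⌉ = ⌈4368/215⌉ − ⌈4186/215⌉ = 21 − 20 = 1
n=24: ⌈(25·182)/215⌉ − ⌈(24·182)/215⌉ = ⌈4550/215⌉ − ⌈4368/215⌉ = 22 − 21 = 1
n=25: ⌈(26·182)/215⌉ − ⌈(25·182)/215⌉ = ⌈4732/215⌉ − ⌈4550/215⌉ = 23 − 22 = 1
n=26: ⌈(27·182)/215⌉ − ⌈(26·182)/215⌉ = ⌈4914/215⌉ − ⌈4732/215⌉ = 23 − 23 = 0
n=27: ⌈(28·182)/215⌉ − ⌈(27·182)/215⌉ = ⌈5096/215⌉ − ⌈4914/215⌉ = 24 − 23 = 1
n=28: ⌈(29·182)/215⌉ − ⌈(28·182)/215⌉ = ⌈5278/215⌉ − ⌈5096/215⌉ = 25 − 24 = 1
n=29: ⌈(30·182)/215⌉ − ⌈(29·182)/215⌉ = ⌈5460/215⌉ − ⌈5278/215⌉ = 26 − 25 = 1
n=30: ⌈(31·182)/215⌉ − ⌈(30·182)/215⌉ = ⌈5642/215⌉ − ⌈5460/215⌉ = 27 − 26 = 1
n=31: ⌈(32·182)/215⌉ − ⌈(31·182)/215⌉ = ⌈5824/215⌉ − ⌈5642/215⌉ = 28 − 27 = 1
n=32: ⌈(33·182)/215⌉ − ⌈(32·182)/215⌉ = ⌈6006/215⌉ − ⌈5824/215⌉ = 28 − 28 = 0
n=33: ⌈(34·182)/215⌉ − ⌈(33·182)/215⌉ = ⌈6188/215⌉ − ⌈6006/215⌉ = 29 − 28 = 1
n=34: ⌈(35·182)/215⌉ − ⌈(34·182)/215⌉ = ⌈6370/215⌉ − ⌈6188/215⌉ = 30 − 29 = 1
n=35: ⌈(36·182)/215⌉ − ⌈(35·182)/215⌉ = ⌈6552/215⌉ − ⌈6370/215⌉ = 31 − 30 = 1
n=36: ⌈(37·182)/215⌉ − ⌈(36·182)/215⌉ = ⌈6734/215⌉ − ⌈6552/215⌉ = 32 − 31 = 1
n=37: ⌈(38·182)/215⌉ − ⌈(37·182)/215⌉ = ⌈6916/215⌉ − ⌈6734/215⌉ = 33 − 32 = 1
n=38: ⌈(39·182)/215⌉ − ⌈(38·182)/215⌉ = ⌈7098/215⌉ − ⌈6916/215⌉ = 34 − 33 = 1
n=39: ⌈(40·182)/215⌉ − ⌈(39·182)/215⌉ = ⌈7280/215⌉ − ⌈7098/215⌉ = 34 − 34 = 0
n=40: ⌈(41·182)/215⌉ − ⌈(40·182)/215⌉ = ⌈7462/215⌉ − ⌈7280/215⌉ = 35 − 34 = 1
n=41: ⌈(42·182)/215⌉ − ⌈(41·182)/215⌉ = ⌈7644/215⌉ − ⌈7462/215⌉ = 36 − 35 = 1
n=42: ⌈(43·182)/215⌉ − ⌈(42·182)/215⌉ = ⌈7826/215⌉ − ⌈7644/215⌉ = 37 − 36 = 1
n=43: ⌈(44·182)/215⌉ − ⌈(43·182)/215⌉ = ⌈8008/215⌉ − ⌈7826/215⌉ = 38 − 37 = 1
n=44: ⌈(45·182)/215⌉ − ⌈(44·182)/215⌉ = ⌈8190/215⌉ − ⌈8008/215⌉ = 39 − 38 = 1
n=45: ⌈(46·182)/215⌉ − ⌈(45·182)/215⌉ = ⌈8372/215⌉ − ⌈8190/215⌉ = 39 − 39 = 0
n=46: ⌈(47·182)/215⌉ − ⌈(46·182)/215⌉ = ⌈8554/215⌉ − ⌈8372/215⌉ = 40 − 39 = 1
n=47: ⌈(48·182)/215⌉ − ⌈(47·182)/215⌉ = ⌈8736/215⌉ − ⌈8554/215⌉ = 41 − 40 = 1
n=48: ⌈(49·182)/215⌉ − ⌈(48·182)/215⌉ = ⌈8918/215⌉ − ⌈8736/215⌉ = 42 − 41 = 1
n=49: ⌈(50·182)/215⌉ − ⌈(49·182)/215⌉ = ⌈9100/215⌉ − ⌈8918/215⌉ = 43 − 42 = 1

11111101111110111110111111011111011111101111101111


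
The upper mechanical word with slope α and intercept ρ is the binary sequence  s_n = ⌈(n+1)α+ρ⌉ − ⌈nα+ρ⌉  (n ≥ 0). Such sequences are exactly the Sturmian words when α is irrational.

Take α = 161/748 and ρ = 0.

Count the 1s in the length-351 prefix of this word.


#1s = Σ_{n=0}^{350} s_n = Σ_{n=0}^{350} (⌈(n+1)α+ρ⌉ − ⌈nα+ρ⌉)
the sum telescopes: every ⌈nα+ρ⌉ with 0 < n < 351 appears once with + and once with −, leaving ⌈351α+ρ⌉ − ⌈0·α+ρ⌉
351α + ρ = (351·161) / 748 = 56511/748
ρ = 0/748
⌈56511/748⌉ = 76,  ⌈0/748⌉ = 0
#1s = 76 − 0 = 76

76


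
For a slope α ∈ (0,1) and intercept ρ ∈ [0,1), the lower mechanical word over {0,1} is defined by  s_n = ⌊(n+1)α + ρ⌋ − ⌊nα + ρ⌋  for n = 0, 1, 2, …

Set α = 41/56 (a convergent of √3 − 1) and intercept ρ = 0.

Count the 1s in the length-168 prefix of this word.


#1s = Σ_{n=0}^{167} s_n = Σ_{n=0}^{167} (⌊(n+1)α+ρ⌋ − ⌊nα+ρ⌋)
the sum telescopes: every ⌊nα+ρ⌋ with 0 < n < 168 appears once with + and once with −, leaving ⌊168α+ρ⌋ − ⌊0·α+ρ⌋
168α + ρ = (168·41) / 56 = 6888/56
ρ = 0/56
⌊6888/56⌋ = 123,  ⌊0/56⌋ = 0
#1s = 123 − 0 = 123

123


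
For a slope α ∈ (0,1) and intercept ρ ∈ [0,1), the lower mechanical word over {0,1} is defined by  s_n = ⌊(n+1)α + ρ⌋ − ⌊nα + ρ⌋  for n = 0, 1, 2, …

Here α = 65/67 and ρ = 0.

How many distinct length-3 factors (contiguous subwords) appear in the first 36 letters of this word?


4

t_n = ⌊(n·65)/67⌋ for n = 0 … 36:
  n=0…9: ⌊0/67⌋=0 ⌊65/67⌋=0 ⌊130/67⌋=1 ⌊195/67⌋=2 ⌊260/67⌋=3 ⌊325/67⌋=4 ⌊390/67⌋=5 ⌊455/67⌋=6 ⌊520/67⌋=7 ⌊585/67⌋=8
  n=10…19: ⌊650/67⌋=9 ⌊715/67⌋=10 ⌊780/67⌋=11 ⌊845/67⌋=12 ⌊910/67⌋=13 ⌊975/67⌋=14 ⌊1040/67⌋=15 ⌊1105/67⌋=16 ⌊1170/67⌋=17 ⌊1235/67⌋=18
  n=20…29: ⌊1300/67⌋=19 ⌊1365/67⌋=20 ⌊1430/67⌋=21 ⌊1495/67⌋=22 ⌊1560/67⌋=23 ⌊1625/67⌋=24 ⌊1690/67⌋=25 ⌊1755/67⌋=26 ⌊1820/67⌋=27 ⌊1885/67⌋=28
  n=30…36: ⌊1950/67⌋=29 ⌊2015/67⌋=30 ⌊2080/67⌋=31 ⌊2145/67⌋=32 ⌊2210/67⌋=32 ⌊2275/67⌋=33 ⌊2340/67⌋=34
s_n = t_(n+1) − t_n for n = 0 … 35 gives
prefix = 011111111111111111111111111111111011
slide a length-3 window over [0..2] … [33..35] (34 windows); first occurrence of each distinct factor:
  [  0..  2] 011
  [  1..  3] 111
  [ 31.. 33] 110
  [ 32.. 34] 101
  (the other 30 windows repeat one of these)
distinct factors: {011, 101, 110, 111}
count = 4  (Sturmian bound for length 3 is 4)


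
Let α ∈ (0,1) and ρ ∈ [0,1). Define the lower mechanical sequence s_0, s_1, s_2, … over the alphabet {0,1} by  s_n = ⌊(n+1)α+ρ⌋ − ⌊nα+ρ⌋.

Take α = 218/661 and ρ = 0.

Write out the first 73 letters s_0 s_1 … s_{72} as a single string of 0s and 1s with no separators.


0001001001001001001001001001001001001001001001001001001001001001001001001

n=0: ⌊(1·218)/661⌋ − ⌊(0·218)/661⌋ = ⌊218/661⌋ − ⌊0/661⌋ = 0 − 0 = 0
n=1: ⌊(2·218)/661⌋ − ⌊(1·218)/661⌋ = ⌊436/661⌋ − ⌊218/661⌋ = 0 − 0 = 0
n=2: ⌊(3·218)/661⌋ − ⌊(2·218)/661⌋ = ⌊654/661⌋ − ⌊436/661⌋ = 0 − 0 = 0
n=3: ⌊(4·218)/661⌋ − ⌊(3·218)/661⌋ = ⌊872/661⌋ − ⌊654/661⌋ = 1 − 0 = 1
n=4: ⌊(5·218)/661⌋ − ⌊(4·218)/661⌋ = ⌊1090/661⌋ − ⌊872/661⌋ = 1 − 1 = 0
n=5: ⌊(6·218)/661⌋ − ⌊(5·218)/661⌋ = ⌊1308/661⌋ − ⌊1090/661⌋ = 1 − 1 = 0
n=6: ⌊(7·218)/661⌋ − ⌊(6·218)/661⌋ = ⌊1526/661⌋ − ⌊1308/661⌋ = 2 − 1 = 1
n=7: ⌊(8·218)/661⌋ − ⌊(7·218)/661⌋ = ⌊1744/661⌋ − ⌊1526/661⌋ = 2 − 2 = 0
n=8: ⌊(9·218)/661⌋ − ⌊(8·218)/661⌋ = ⌊1962/661⌋ − ⌊1744/661⌋ = 2 − 2 = 0
n=9: ⌊(10·218)/661⌋ − ⌊(9·218)/661⌋ = ⌊2180/661⌋ − ⌊1962/661⌋ = 3 − 2 = 1
n=10: ⌊(11·218)/661⌋ − ⌊(10·218)/661⌋ = ⌊2398/661⌋ − ⌊2180/661⌋ = 3 − 3 = 0
n=11: ⌊(12·218)/661⌋ − ⌊(11·218)/661⌋ = ⌊2616/661⌋ − ⌊2398/661⌋ = 3 − 3 = 0
n=12: ⌊(13·218)/661⌋ − ⌊(12·218)/661⌋ = ⌊2834/661⌋ − ⌊2616/661⌋ = 4 − 3 = 1
n=13: ⌊(14·218)/661⌋ − ⌊(13·218)/661⌋ = ⌊3052/661⌋ − ⌊2834/661⌋ = 4 − 4 = 0
n=14: ⌊(15·218)/661⌋ − ⌊(14·218)/661⌋ = ⌊3270/661⌋ − ⌊3052/661⌋ = 4 − 4 = 0
n=15: ⌊(16·218)/661⌋ − ⌊(15·218)/661⌋ = ⌊3488/661⌋ − ⌊3270/661⌋ = 5 − 4 = 1
n=16: ⌊(17·218)/661⌋ − ⌊(16·218)/661⌋ = ⌊3706/661⌋ − ⌊3488/661⌋ = 5 − 5 = 0
n=17: ⌊(18·218)/661⌋ − ⌊(17·218)/661⌋ = ⌊3924/661⌋ − ⌊3706/661⌋ = 5 − 5 = 0
n=18: ⌊(19·218)/661⌋ − ⌊(18·218)/661⌋ = ⌊4142/661⌋ − ⌊3924/661⌋ = 6 − 5 = 1
n=19: ⌊(20·218)/661⌋ − ⌊(19·218)/661⌋ = ⌊4360/661⌋ − ⌊4142/661⌋ = 6 − 6 = 0
n=20: ⌊(21·218)/661⌋ − ⌊(20·218)/661⌋ = ⌊4578/661⌋ − ⌊4360/661⌋ = 6 − 6 = 0
n=21: ⌊(22·218)/661⌋ − ⌊(21·218)/661⌋ = ⌊4796/661⌋ − ⌊4578/661⌋ = 7 − 6 = 1
n=22: ⌊(23·218)/661⌋ − ⌊(22·218)/661⌋ = ⌊5014/661⌋ − ⌊4796/661⌋ = 7 − 7 = 0
n=23: ⌊(24·218)/661⌋ − ⌊(23·218)/661⌋ = ⌊5232/661⌋ − ⌊5014/661⌋ = 7 − 7 = 0
n=24: ⌊(25·218)/661⌋ − ⌊(24·218)/661⌋ = ⌊5450/661⌋ − ⌊5232/661⌋ = 8 − 7 = 1
n=25: ⌊(26·218)/661⌋ − ⌊(25·218)/661⌋ = ⌊5668/661⌋ − ⌊5450/661⌋ = 8 − 8 = 0
n=26: ⌊(27·218)/661⌋ − ⌊(26·218)/661⌋ = ⌊5886/661⌋ − ⌊5668/661⌋ = 8 − 8 = 0
n=27: ⌊(28·218)/661⌋ − ⌊(27·218)/661⌋ = ⌊6104/661⌋ − ⌊5886/661⌋ = 9 − 8 = 1
n=28: ⌊(29·218)/661⌋ − ⌊(28·218)/661⌋ = ⌊6322/661⌋ − ⌊6104/661⌋ = 9 − 9 = 0
n=29: ⌊(30·218)/661⌋ − ⌊(29·218)/661⌋ = ⌊6540/661⌋ − ⌊6322/661⌋ = 9 − 9 = 0
n=30: ⌊(31·218)/661⌋ − ⌊(30·218)/661⌋ = ⌊6758/661⌋ − ⌊6540/661⌋ = 10 − 9 = 1
n=31: ⌊(32·218)/661⌋ − ⌊(31·218)/661⌋ = ⌊6976/661⌋ − ⌊6758/661⌋ = 10 − 10 = 0
n=32: ⌊(33·218)/661⌋ − ⌊(32·218)/661⌋ = ⌊7194/661⌋ − ⌊6976/661⌋ = 10 − 10 = 0
n=33: ⌊(34·218)/661⌋ − ⌊(33·218)/661⌋ = ⌊7412/661⌋ − ⌊7194/661⌋ = 11 − 10 = 1
n=34: ⌊(35·218)/661⌋ − ⌊(34·218)/661⌋ = ⌊7630/661⌋ − ⌊7412/661⌋ = 11 − 11 = 0
n=35: ⌊(36·218)/661⌋ − ⌊(35·218)/661⌋ = ⌊7848/661⌋ − ⌊7630/661⌋ = 11 − 11 = 0
n=36: ⌊(37·218)/661⌋ − ⌊(36·218)/661⌋ = ⌊8066/661⌋ − ⌊7848/661⌋ = 12 − 11 = 1
n=37: ⌊(38·218)/661⌋ − ⌊(37·218)/661⌋ = ⌊8284/661⌋ − ⌊8066/661⌋ = 12 − 12 = 0
n=38: ⌊(39·218)/661⌋ − ⌊(38·218)/661⌋ = ⌊8502/661⌋ − ⌊8284/661⌋ = 12 − 12 = 0
n=39: ⌊(40·218)/661⌋ − ⌊(39·218)/661⌋ = ⌊8720/661⌋ − ⌊8502/661⌋ = 13 − 12 = 1
n=40: ⌊(41·218)/661⌋ − ⌊(40·218)/661⌋ = ⌊8938/661⌋ − ⌊8720/661⌋ = 13 − 13 = 0
n=41: ⌊(42·218)/661⌋ − ⌊(41·218)/661⌋ = ⌊9156/661⌋ − ⌊8938/661⌋ = 13 − 13 = 0
n=42: ⌊(43·218)/661⌋ − ⌊(42·218)/661⌋ = ⌊9374/661⌋ − ⌊9156/661⌋ = 14 − 13 = 1
n=43: ⌊(44·218)/661⌋ − ⌊(43·218)/661⌋ = ⌊9592/661⌋ − ⌊9374/661⌋ = 14 − 14 = 0
n=44: ⌊(45·218)/661⌋ − ⌊(44·218)/661⌋ = ⌊9810/661⌋ − ⌊9592/661⌋ = 14 − 14 = 0
n=45: ⌊(46·218)/661⌋ − ⌊(45·218)/661⌋ = ⌊10028/661⌋ − ⌊9810/661⌋ = 15 − 14 = 1
n=46: ⌊(47·218)/661⌋ − ⌊(46·218)/661⌋ = ⌊10246/661⌋ − ⌊10028/661⌋ = 15 − 15 = 0
n=47: ⌊(48·218)/661⌋ − ⌊(47·218)/661⌋ = ⌊10464/661⌋ − ⌊10246/661⌋ = 15 − 15 = 0
n=48: ⌊(49·218)/661⌋ − ⌊(48·218)/661⌋ = ⌊10682/661⌋ − ⌊10464/661⌋ = 16 − 15 = 1
n=49: ⌊(50·218)/661⌋ − ⌊(49·218)/661⌋ = ⌊10900/661⌋ − ⌊10682/661⌋ = 16 − 16 = 0
n=50: ⌊(51·218)/661⌋ − ⌊(50·218)/661⌋ = ⌊11118/661⌋ − ⌊10900/661⌋ = 16 − 16 = 0
n=51: ⌊(52·218)/661⌋ − ⌊(51·218)/661⌋ = ⌊11336/661⌋ − ⌊11118/661⌋ = 17 − 16 = 1
n=52: ⌊(53·218)/661⌋ − ⌊(52·218)/661⌋ = ⌊11554/661⌋ − ⌊11336/661⌋ = 17 − 17 = 0
n=53: ⌊(54·218)/661⌋ − ⌊(53·218)/661⌋ = ⌊11772/661⌋ − ⌊11554/661⌋ = 17 − 17 = 0
n=54: ⌊(55·218)/661⌋ − ⌊(54·218)/661⌋ = ⌊11990/661⌋ − ⌊11772/661⌋ = 18 − 17 = 1
n=55: ⌊(56·218)/661⌋ − ⌊(55·218)/661⌋ = ⌊12208/661⌋ − ⌊11990/661⌋ = 18 − 18 = 0
n=56: ⌊(57·218)/661⌋ − ⌊(56·218)/661⌋ = ⌊12426/661⌋ − ⌊12208/661⌋ = 18 − 18 = 0
n=57: ⌊(58·218)/661⌋ − ⌊(57·218)/661⌋ = ⌊12644/661⌋ − ⌊12426/661⌋ = 19 − 18 = 1
n=58: ⌊(59·218)/661⌋ − ⌊(58·218)/661⌋ = ⌊12862/661⌋ − ⌊12644/661⌋ = 19 − 19 = 0
n=59: ⌊(60·218)/661⌋ − ⌊(59·218)/661⌋ = ⌊13080/661⌋ − ⌊12862/661⌋ = 19 − 19 = 0
n=60: ⌊(61·218)/661⌋ − ⌊(60·218)/661⌋ = ⌊13298/661⌋ − ⌊13080/661⌋ = 20 − 19 = 1
n=61: ⌊(62·218)/661⌋ − ⌊(61·218)/661⌋ = ⌊13516/661⌋ − ⌊13298/661⌋ = 20 − 20 = 0
n=62: ⌊(63·218)/661⌋ − ⌊(62·218)/661⌋ = ⌊13734/661⌋ − ⌊13516/661⌋ = 20 − 20 = 0
n=63: ⌊(64·218)/661⌋ − ⌊(63·218)/661⌋ = ⌊13952/661⌋ − ⌊13734/661⌋ = 21 − 20 = 1
n=64: ⌊(65·218)/661⌋ − ⌊(64·218)/661⌋ = ⌊14170/661⌋ − ⌊13952/661⌋ = 21 − 21 = 0
n=65: ⌊(66·218)/661⌋ − ⌊(65·218)/661⌋ = ⌊14388/661⌋ − ⌊14170/661⌋ = 21 − 21 = 0
n=66: ⌊(67·218)/661⌋ − ⌊(66·218)/661⌋ = ⌊14606/661⌋ − ⌊14388/661⌋ = 22 − 21 = 1
n=67: ⌊(68·218)/661⌋ − ⌊(67·218)/661⌋ = ⌊14824/661⌋ − ⌊14606/661⌋ = 22 − 22 = 0
n=68: ⌊(69·218)/661⌋ − ⌊(68·218)/661⌋ = ⌊15042/661⌋ − ⌊14824/661⌋ = 22 − 22 = 0
n=69: ⌊(70·218)/661⌋ − ⌊(69·218)/661⌋ = ⌊15260/661⌋ − ⌊15042/661⌋ = 23 − 22 = 1
n=70: ⌊(71·218)/661⌋ − ⌊(70·218)/661⌋ = ⌊15478/661⌋ − ⌊15260/661⌋ = 23 − 23 = 0
n=71: ⌊(72·218)/661⌋ − ⌊(71·218)/661⌋ = ⌊15696/661⌋ − ⌊15478/661⌋ = 23 − 23 = 0
n=72: ⌊(73·218)/661⌋ − ⌊(72·218)/661⌋ = ⌊15914/661⌋ − ⌊15696/661⌋ = 24 − 23 = 1


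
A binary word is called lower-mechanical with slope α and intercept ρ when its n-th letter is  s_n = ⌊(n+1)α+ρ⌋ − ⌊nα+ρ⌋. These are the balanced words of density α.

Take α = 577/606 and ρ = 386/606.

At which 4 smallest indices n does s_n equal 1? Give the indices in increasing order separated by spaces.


n=0: ⌊963/606⌋−⌊386/606⌋ = 1−0 = 1  ← one
n=1: ⌊1540/606⌋−⌊963/606⌋ = 2−1 = 1  ← one
n=2: ⌊2117/606⌋−⌊1540/606⌋ = 3−2 = 1  ← one
n=3: ⌊2694/606⌋−⌊2117/606⌋ = 4−3 = 1  ← one
positions of the first 4 ones: 0 1 2 3

0 1 2 3


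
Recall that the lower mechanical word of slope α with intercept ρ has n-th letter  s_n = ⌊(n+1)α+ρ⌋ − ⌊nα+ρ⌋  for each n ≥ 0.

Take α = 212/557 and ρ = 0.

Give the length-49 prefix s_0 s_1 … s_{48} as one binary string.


n=0: ⌊(1·212)/557⌋ − ⌊(0·212)/557⌋ = ⌊212/557⌋ − ⌊0/557⌋ = 0 − 0 = 0
n=1: ⌊(2·212)/557⌋ − ⌊(1·212)/557⌋ = ⌊424/557⌋ − ⌊212/557⌋ = 0 − 0 = 0
n=2: ⌊(3·212)/557⌋ − ⌊(2·212)/557⌋ = ⌊636/557⌋ − ⌊424/557⌋ = 1 − 0 = 1
n=3: ⌊(4·212)/557⌋ − ⌊(3·212)/557⌋ = ⌊848/557⌋ − ⌊636/557⌋ = 1 − 1 = 0
n=4: ⌊(5·212)/557⌋ − ⌊(4·212)/557⌋ = ⌊1060/557⌋ − ⌊848/557⌋ = 1 − 1 = 0
n=5: ⌊(6·212)/557⌋ − ⌊(5·212)/557⌋ = ⌊1272/557⌋ − ⌊1060/557⌋ = 2 − 1 = 1
n=6: ⌊(7·212)/557⌋ − ⌊(6·212)/557⌋ = ⌊1484/557⌋ − ⌊1272/557⌋ = 2 − 2 = 0
n=7: ⌊(8·212)/557⌋ − ⌊(7·212)/557⌋ = ⌊1696/557⌋ − ⌊1484/557⌋ = 3 − 2 = 1
n=8: ⌊(9·212)/557⌋ − ⌊(8·212)/557⌋ = ⌊1908/557⌋ − ⌊1696/557⌋ = 3 − 3 = 0
n=9: ⌊(10·212)/557⌋ − ⌊(9·212)/557⌋ = ⌊2120/557⌋ − ⌊1908/557⌋ = 3 − 3 = 0
n=10: ⌊(11·212)/557⌋ − ⌊(10·212)/557⌋ = ⌊2332/557⌋ − ⌊2120/557⌋ = 4 − 3 = 1
n=11: ⌊(12·212)/557⌋ − ⌊(11·212)/557⌋ = ⌊2544/557⌋ − ⌊2332/557⌋ = 4 − 4 = 0
n=12: ⌊(13·212)/557⌋ − ⌊(12·212)/557⌋ = ⌊2756/557⌋ − ⌊2544/557⌋ = 4 − 4 = 0
n=13: ⌊(14·212)/557⌋ − ⌊(13·212)/557⌋ = ⌊2968/557⌋ − ⌊2756/557⌋ = 5 − 4 = 1
n=14: ⌊(15·212)/557⌋ − ⌊(14·212)/557⌋ = ⌊3180/557⌋ − ⌊2968/557⌋ = 5 − 5 = 0
n=15: ⌊(16·212)/557⌋ − ⌊(15·212)/557⌋ = ⌊3392/557⌋ − ⌊3180/557⌋ = 6 − 5 = 1
n=16: ⌊(17·212)/557⌋ − ⌊(16·212)/557⌋ = ⌊3604/557⌋ − ⌊3392/557⌋ = 6 − 6 = 0
n=17: ⌊(18·212)/557⌋ − ⌊(17·212)/557⌋ = ⌊3816/557⌋ − ⌊3604/557⌋ = 6 − 6 = 0
n=18: ⌊(19·212)/557⌋ − ⌊(18·212)/557⌋ = ⌊4028/557⌋ − ⌊3816/557⌋ = 7 − 6 = 1
n=19: ⌊(20·212)/557⌋ − ⌊(19·212)/557⌋ = ⌊4240/557⌋ − ⌊4028/557⌋ = 7 − 7 = 0
n=20: ⌊(21·212)/557⌋ − ⌊(20·212)/557⌋ = ⌊4452/557⌋ − ⌊4240/557⌋ = 7 − 7 = 0
n=21: ⌊(22·212)/557⌋ − ⌊(21·212)/557⌋ = ⌊4664/557⌋ − ⌊4452/557⌋ = 8 − 7 = 1
n=22: ⌊(23·212)/557⌋ − ⌊(22·212)/557⌋ = ⌊4876/557⌋ − ⌊4664/557⌋ = 8 − 8 = 0
n=23: ⌊(24·212)/557⌋ − ⌊(23·212)/557⌋ = ⌊5088/557⌋ − ⌊4876/557⌋ = 9 − 8 = 1
n=24: ⌊(25·212)/557⌋ − ⌊(24·212)/557⌋ = ⌊5300/557⌋ − ⌊5088/557⌋ = 9 − 9 = 0
n=25: ⌊(26·212)/557⌋ − ⌊(25·212)/557⌋ = ⌊5512/557⌋ − ⌊5300/557⌋ = 9 − 9 = 0
n=26: ⌊(27·212)/557⌋ − ⌊(26·212)/557⌋ = ⌊5724/557⌋ − ⌊5512/557⌋ = 10 − 9 = 1
n=27: ⌊(28·212)/557⌋ − ⌊(27·212)/557⌋ = ⌊5936/557⌋ − ⌊5724/557⌋ = 10 − 10 = 0
n=28: ⌊(29·212)/557⌋ − ⌊(28·212)/557⌋ = ⌊6148/557⌋ − ⌊5936/557⌋ = 11 − 10 = 1
n=29: ⌊(30·212)/557⌋ − ⌊(29·212)/557⌋ = ⌊6360/557⌋ − ⌊6148/557⌋ = 11 − 11 = 0
n=30: ⌊(31·212)/557⌋ − ⌊(30·212)/557⌋ = ⌊6572/557⌋ − ⌊6360/557⌋ = 11 − 11 = 0
n=31: ⌊(32·212)/557⌋ − ⌊(31·212)/557⌋ = ⌊6784/557⌋ − ⌊6572/557⌋ = 12 − 11 = 1
n=32: ⌊(33·212)/557⌋ − ⌊(32·212)/557⌋ = ⌊6996/557⌋ − ⌊6784/557⌋ = 12 − 12 = 0
n=33: ⌊(34·212)/557⌋ − ⌊(33·212)/557⌋ = ⌊7208/557⌋ − ⌊6996/557⌋ = 12 − 12 = 0
n=34: ⌊(35·212)/557⌋ − ⌊(34·212)/557⌋ = ⌊7420/557⌋ − ⌊7208/557⌋ = 13 − 12 = 1
n=35: ⌊(36·212)/557⌋ − ⌊(35·212)/557⌋ = ⌊7632/557⌋ − ⌊7420/557⌋ = 13 − 13 = 0
n=36: ⌊(37·212)/557⌋ − ⌊(36·212)/557⌋ = ⌊7844/557⌋ − ⌊7632/557⌋ = 14 − 13 = 1
n=37: ⌊(38·212)/557⌋ − ⌊(37·212)/557⌋ = ⌊8056/557⌋ − ⌊7844/557⌋ = 14 − 14 = 0
n=38: ⌊(39·212)/557⌋ − ⌊(38·212)/557⌋ = ⌊8268/557⌋ − ⌊8056/557⌋ = 14 − 14 = 0
n=39: ⌊(40·212)/557⌋ − ⌊(39·212)/557⌋ = ⌊8480/557⌋ − ⌊8268/557⌋ = 15 − 14 = 1
n=40: ⌊(41·212)/557⌋ − ⌊(40·212)/557⌋ = ⌊8692/557⌋ − ⌊8480/557⌋ = 15 − 15 = 0
n=41: ⌊(42·212)/557⌋ − ⌊(41·212)/557⌋ = ⌊8904/557⌋ − ⌊8692/557⌋ = 15 − 15 = 0
n=42: ⌊(43·212)/557⌋ − ⌊(42·212)/557⌋ = ⌊9116/557⌋ − ⌊8904/557⌋ = 16 − 15 = 1
n=43: ⌊(44·212)/557⌋ − ⌊(43·212)/557⌋ = ⌊9328/557⌋ − ⌊9116/557⌋ = 16 − 16 = 0
n=44: ⌊(45·212)/557⌋ − ⌊(44·212)/557⌋ = ⌊9540/557⌋ − ⌊9328/557⌋ = 17 − 16 = 1
n=45: ⌊(46·212)/557⌋ − ⌊(45·212)/557⌋ = ⌊9752/557⌋ − ⌊9540/557⌋ = 17 − 17 = 0
n=46: ⌊(47·212)/557⌋ − ⌊(46·212)/557⌋ = ⌊9964/557⌋ − ⌊9752/557⌋ = 17 − 17 = 0
n=47: ⌊(48·212)/557⌋ − ⌊(47·212)/557⌋ = ⌊10176/557⌋ − ⌊9964/557⌋ = 18 − 17 = 1
n=48: ⌊(49·212)/557⌋ − ⌊(48·212)/557⌋ = ⌊10388/557⌋ − ⌊10176/557⌋ = 18 − 18 = 0

0010010100100101001001010010100100101001001010010


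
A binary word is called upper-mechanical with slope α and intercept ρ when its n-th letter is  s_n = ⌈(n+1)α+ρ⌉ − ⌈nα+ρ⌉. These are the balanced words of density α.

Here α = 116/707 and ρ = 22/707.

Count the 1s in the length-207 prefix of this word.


33

#1s = Σ_{n=0}^{206} s_n = Σ_{n=0}^{206} (⌈(n+1)α+ρ⌉ − ⌈nα+ρ⌉)
the sum telescopes: every ⌈nα+ρ⌉ with 0 < n < 207 appears once with + and once with −, leaving ⌈207α+ρ⌉ − ⌈0·α+ρ⌉
207α + ρ = (207·116 + 22) / 707 = 24034/707
ρ = 22/707
⌈24034/707⌉ = 34,  ⌈22/707⌉ = 1
#1s = 34 − 1 = 33


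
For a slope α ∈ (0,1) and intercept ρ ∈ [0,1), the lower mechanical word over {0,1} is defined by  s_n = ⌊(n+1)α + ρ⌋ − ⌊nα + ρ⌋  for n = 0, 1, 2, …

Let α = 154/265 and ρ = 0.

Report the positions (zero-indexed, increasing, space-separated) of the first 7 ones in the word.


1 3 5 6 8 10 12

n=0: ⌊154/265⌋−⌊0/265⌋ = 0−0 = 0
n=1: ⌊308/265⌋−⌊154/265⌋ = 1−0 = 1  ← one
n=2: ⌊462/265⌋−⌊308/265⌋ = 1−1 = 0
n=3: ⌊616/265⌋−⌊462/265⌋ = 2−1 = 1  ← one
n=4: ⌊770/265⌋−⌊616/265⌋ = 2−2 = 0
n=5: ⌊924/265⌋−⌊770/265⌋ = 3−2 = 1  ← one
n=6: ⌊1078/265⌋−⌊924/265⌋ = 4−3 = 1  ← one
n=7: ⌊1232/265⌋−⌊1078/265⌋ = 4−4 = 0
n=8: ⌊1386/265⌋−⌊1232/265⌋ = 5−4 = 1  ← one
n=9: ⌊1540/265⌋−⌊1386/265⌋ = 5−5 = 0
n=10: ⌊1694/265⌋−⌊1540/265⌋ = 6−5 = 1  ← one
n=11: ⌊1848/265⌋−⌊1694/265⌋ = 6−6 = 0
n=12: ⌊2002/265⌋−⌊1848/265⌋ = 7−6 = 1  ← one
positions of the first 7 ones: 1 3 5 6 8 10 12


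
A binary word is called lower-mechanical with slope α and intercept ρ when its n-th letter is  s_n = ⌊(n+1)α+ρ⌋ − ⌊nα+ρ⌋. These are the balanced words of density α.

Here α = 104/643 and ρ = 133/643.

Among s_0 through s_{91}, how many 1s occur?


#1s = Σ_{n=0}^{91} s_n = Σ_{n=0}^{91} (⌊(n+1)α+ρ⌋ − ⌊nα+ρ⌋)
the sum telescopes: every ⌊nα+ρ⌋ with 0 < n < 92 appears once with + and once with −, leaving ⌊92α+ρ⌋ − ⌊0·α+ρ⌋
92α + ρ = (92·104 + 133) / 643 = 9701/643
ρ = 133/643
⌊9701/643⌋ = 15,  ⌊133/643⌋ = 0
#1s = 15 − 0 = 15

15


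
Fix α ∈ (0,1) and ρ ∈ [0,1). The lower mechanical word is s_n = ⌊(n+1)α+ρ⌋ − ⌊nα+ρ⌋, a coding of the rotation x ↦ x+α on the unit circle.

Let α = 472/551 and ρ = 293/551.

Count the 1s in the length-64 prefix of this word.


55

#1s = Σ_{n=0}^{63} s_n = Σ_{n=0}^{63} (⌊(n+1)α+ρ⌋ − ⌊nα+ρ⌋)
the sum telescopes: every ⌊nα+ρ⌋ with 0 < n < 64 appears once with + and once with −, leaving ⌊64α+ρ⌋ − ⌊0·α+ρ⌋
64α + ρ = (64·472 + 293) / 551 = 30501/551
ρ = 293/551
⌊30501/551⌋ = 55,  ⌊293/551⌋ = 0
#1s = 55 − 0 = 55


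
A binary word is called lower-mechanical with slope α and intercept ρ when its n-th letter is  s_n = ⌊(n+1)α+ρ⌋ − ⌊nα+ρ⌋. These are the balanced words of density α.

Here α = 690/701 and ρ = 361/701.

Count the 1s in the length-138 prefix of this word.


#1s = Σ_{n=0}^{137} s_n = Σ_{n=0}^{137} (⌊(n+1)α+ρ⌋ − ⌊nα+ρ⌋)
the sum telescopes: every ⌊nα+ρ⌋ with 0 < n < 138 appears once with + and once with −, leaving ⌊138α+ρ⌋ − ⌊0·α+ρ⌋
138α + ρ = (138·690 + 361) / 701 = 95581/701
ρ = 361/701
⌊95581/701⌋ = 136,  ⌊361/701⌋ = 0
#1s = 136 − 0 = 136

136


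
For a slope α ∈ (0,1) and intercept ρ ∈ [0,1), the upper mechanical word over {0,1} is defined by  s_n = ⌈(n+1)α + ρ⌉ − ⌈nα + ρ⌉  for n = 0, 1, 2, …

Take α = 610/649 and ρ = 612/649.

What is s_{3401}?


1

(n+1)α + ρ = (3402·610 + 612) / 649 = 2075832/649
nα + ρ     = (3401·610 + 612) / 649 = 2075222/649
⌈2075832/649⌉ = 3199,  ⌈2075222/649⌉ = 3198
s_{3401} = 3199 − 3198 = 1


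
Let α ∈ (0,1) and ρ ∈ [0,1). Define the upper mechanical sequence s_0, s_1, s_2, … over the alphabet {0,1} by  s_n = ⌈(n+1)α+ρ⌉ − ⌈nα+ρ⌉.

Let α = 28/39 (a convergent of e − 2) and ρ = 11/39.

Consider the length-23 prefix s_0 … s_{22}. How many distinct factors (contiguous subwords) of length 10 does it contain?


9

t_n = ⌈(n·28+11)/39⌉ for n = 0 … 23:
  n=0…9: ⌈11/39⌉=1 ⌈39/39⌉=1 ⌈67/39⌉=2 ⌈95/39⌉=3 ⌈123/39⌉=4 ⌈151/39⌉=4 ⌈179/39⌉=5 ⌈207/39⌉=6 ⌈235/39⌉=7 ⌈263/39⌉=7
  n=10…19: ⌈291/39⌉=8 ⌈319/39⌉=9 ⌈347/39⌉=9 ⌈375/39⌉=10 ⌈403/39⌉=11 ⌈431/39⌉=12 ⌈459/39⌉=12 ⌈487/39⌉=13 ⌈515/39⌉=14 ⌈543/39⌉=14
  n=20…23: ⌈571/39⌉=15 ⌈599/39⌉=16 ⌈627/39⌉=17 ⌈655/39⌉=17
s_n = t_(n+1) − t_n for n = 0 … 22 gives
prefix = 01110111011011101101110
slide a length-10 window over [0..9] … [13..22] (14 windows); first occurrence of each distinct factor:
  [  0..  9] 0111011101
  [  1.. 10] 1110111011
  [  2.. 11] 1101110110
  [  3.. 12] 1011101101
  [  4.. 13] 0111011011
  [  5.. 14] 1110110111
  [  6.. 15] 1101101110
  [  7.. 16] 1011011101
  [  8.. 17] 0110111011
  (the other 5 windows repeat one of these)
distinct factors: {0110111011, 0111011011, 0111011101, 1011011101, 1011101101, 1101101110, 1101110110, 1110110111, 1110111011}
count = 9  (Sturmian bound for length 10 is 11)


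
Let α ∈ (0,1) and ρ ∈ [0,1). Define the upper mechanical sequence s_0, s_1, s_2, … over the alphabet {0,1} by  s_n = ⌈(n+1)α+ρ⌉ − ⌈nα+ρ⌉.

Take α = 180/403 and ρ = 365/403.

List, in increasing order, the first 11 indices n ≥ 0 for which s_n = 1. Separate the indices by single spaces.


0 2 4 6 9 11 13 15 18 20 22

n=0: ⌈545/403⌉−⌈365/403⌉ = 2−1 = 1  ← one
n=1: ⌈725/403⌉−⌈545/403⌉ = 2−2 = 0
n=2: ⌈905/403⌉−⌈725/403⌉ = 3−2 = 1  ← one
n=3: ⌈1085/403⌉−⌈905/403⌉ = 3−3 = 0
n=4: ⌈1265/403⌉−⌈1085/403⌉ = 4−3 = 1  ← one
n=5: ⌈1445/403⌉−⌈1265/403⌉ = 4−4 = 0
n=6: ⌈1625/403⌉−⌈1445/403⌉ = 5−4 = 1  ← one
n=7: ⌈1805/403⌉−⌈1625/403⌉ = 5−5 = 0
n=8: ⌈1985/403⌉−⌈1805/403⌉ = 5−5 = 0
n=9: ⌈2165/403⌉−⌈1985/403⌉ = 6−5 = 1  ← one
n=10: ⌈2345/403⌉−⌈2165/403⌉ = 6−6 = 0
n=11: ⌈2525/403⌉−⌈2345/403⌉ = 7−6 = 1  ← one
n=12: ⌈2705/403⌉−⌈2525/403⌉ = 7−7 = 0
n=13: ⌈2885/403⌉−⌈2705/403⌉ = 8−7 = 1  ← one
n=14: ⌈3065/403⌉−⌈2885/403⌉ = 8−8 = 0
n=15: ⌈3245/403⌉−⌈3065/403⌉ = 9−8 = 1  ← one
n=16: ⌈3425/403⌉−⌈3245/403⌉ = 9−9 = 0
n=17: ⌈3605/403⌉−⌈3425/403⌉ = 9−9 = 0
n=18: ⌈3785/403⌉−⌈3605/403⌉ = 10−9 = 1  ← one
n=19: ⌈3965/403⌉−⌈3785/403⌉ = 10−10 = 0
n=20: ⌈4145/403⌉−⌈3965/403⌉ = 11−10 = 1  ← one
n=21: ⌈4325/403⌉−⌈4145/403⌉ = 11−11 = 0
n=22: ⌈4505/403⌉−⌈4325/403⌉ = 12−11 = 1  ← one
positions of the first 11 ones: 0 2 4 6 9 11 13 15 18 20 22


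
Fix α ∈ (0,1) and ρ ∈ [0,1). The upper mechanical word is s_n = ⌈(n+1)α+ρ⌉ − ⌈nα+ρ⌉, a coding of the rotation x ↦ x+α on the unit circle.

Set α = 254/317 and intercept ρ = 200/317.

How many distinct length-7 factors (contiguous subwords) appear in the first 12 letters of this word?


t_n = ⌈(n·254+200)/317⌉ for n = 0 … 12:
  n=0…9: ⌈200/317⌉=1 ⌈454/317⌉=2 ⌈708/317⌉=3 ⌈962/317⌉=4 ⌈1216/317⌉=4 ⌈1470/317⌉=5 ⌈1724/317⌉=6 ⌈1978/317⌉=7 ⌈2232/317⌉=8 ⌈2486/317⌉=8
  n=10…12: ⌈2740/317⌉=9 ⌈2994/317⌉=10 ⌈3248/317⌉=11
s_n = t_(n+1) − t_n for n = 0 … 11 gives
prefix = 111011110111
slide a length-7 window over [0..6] … [5..11] (6 windows); first occurrence of each distinct factor:
  [  0..  6] 1110111
  [  1..  7] 1101111
  [  2..  8] 1011110
  [  3..  9] 0111101
  [  4.. 10] 1111011
  (the other 1 window repeats one of these)
distinct factors: {0111101, 1011110, 1101111, 1110111, 1111011}
count = 5  (Sturmian bound for length 7 is 8)

5


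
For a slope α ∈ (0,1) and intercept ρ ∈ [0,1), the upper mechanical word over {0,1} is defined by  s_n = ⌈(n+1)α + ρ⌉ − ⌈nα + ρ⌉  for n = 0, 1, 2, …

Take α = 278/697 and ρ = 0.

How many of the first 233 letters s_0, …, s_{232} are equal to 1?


93

#1s = Σ_{n=0}^{232} s_n = Σ_{n=0}^{232} (⌈(n+1)α+ρ⌉ − ⌈nα+ρ⌉)
the sum telescopes: every ⌈nα+ρ⌉ with 0 < n < 233 appears once with + and once with −, leaving ⌈233α+ρ⌉ − ⌈0·α+ρ⌉
233α + ρ = (233·278) / 697 = 64774/697
ρ = 0/697
⌈64774/697⌉ = 93,  ⌈0/697⌉ = 0
#1s = 93 − 0 = 93


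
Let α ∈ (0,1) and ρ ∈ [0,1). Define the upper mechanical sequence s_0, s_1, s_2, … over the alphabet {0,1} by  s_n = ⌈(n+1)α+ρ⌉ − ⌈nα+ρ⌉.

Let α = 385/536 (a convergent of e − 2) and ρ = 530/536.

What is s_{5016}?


(n+1)α + ρ = (5017·385 + 530) / 536 = 1932075/536
nα + ρ     = (5016·385 + 530) / 536 = 1931690/536
⌈1932075/536⌉ = 3605,  ⌈1931690/536⌉ = 3604
s_{5016} = 3605 − 3604 = 1

1


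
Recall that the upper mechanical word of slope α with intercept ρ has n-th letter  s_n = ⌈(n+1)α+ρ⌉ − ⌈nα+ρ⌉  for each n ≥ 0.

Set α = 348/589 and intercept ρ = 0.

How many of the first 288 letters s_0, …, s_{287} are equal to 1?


#1s = Σ_{n=0}^{287} s_n = Σ_{n=0}^{287} (⌈(n+1)α+ρ⌉ − ⌈nα+ρ⌉)
the sum telescopes: every ⌈nα+ρ⌉ with 0 < n < 288 appears once with + and once with −, leaving ⌈288α+ρ⌉ − ⌈0·α+ρ⌉
288α + ρ = (288·348) / 589 = 100224/589
ρ = 0/589
⌈100224/589⌉ = 171,  ⌈0/589⌉ = 0
#1s = 171 − 0 = 171

171


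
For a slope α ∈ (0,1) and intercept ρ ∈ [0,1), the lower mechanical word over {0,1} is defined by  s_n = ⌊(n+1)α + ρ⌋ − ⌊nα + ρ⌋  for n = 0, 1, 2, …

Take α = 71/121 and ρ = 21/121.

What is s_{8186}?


(n+1)α + ρ = (8187·71 + 21) / 121 = 581298/121
nα + ρ     = (8186·71 + 21) / 121 = 581227/121
⌊581298/121⌋ = 4804,  ⌊581227/121⌋ = 4803
s_{8186} = 4804 − 4803 = 1

1


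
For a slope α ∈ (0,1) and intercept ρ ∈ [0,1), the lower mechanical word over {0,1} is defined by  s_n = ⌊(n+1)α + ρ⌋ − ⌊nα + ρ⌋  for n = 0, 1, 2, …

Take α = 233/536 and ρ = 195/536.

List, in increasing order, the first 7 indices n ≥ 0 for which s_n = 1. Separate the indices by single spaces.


n=0: ⌊428/536⌋−⌊195/536⌋ = 0−0 = 0
n=1: ⌊661/536⌋−⌊428/536⌋ = 1−0 = 1  ← one
n=2: ⌊894/536⌋−⌊661/536⌋ = 1−1 = 0
n=3: ⌊1127/536⌋−⌊894/536⌋ = 2−1 = 1  ← one
n=4: ⌊1360/536⌋−⌊1127/536⌋ = 2−2 = 0
n=5: ⌊1593/536⌋−⌊1360/536⌋ = 2−2 = 0
n=6: ⌊1826/536⌋−⌊1593/536⌋ = 3−2 = 1  ← one
n=7: ⌊2059/536⌋−⌊1826/536⌋ = 3−3 = 0
n=8: ⌊2292/536⌋−⌊2059/536⌋ = 4−3 = 1  ← one
n=9: ⌊2525/536⌋−⌊2292/536⌋ = 4−4 = 0
n=10: ⌊2758/536⌋−⌊2525/536⌋ = 5−4 = 1  ← one
n=11: ⌊2991/536⌋−⌊2758/536⌋ = 5−5 = 0
n=12: ⌊3224/536⌋−⌊2991/536⌋ = 6−5 = 1  ← one
n=13: ⌊3457/536⌋−⌊3224/536⌋ = 6−6 = 0
n=14: ⌊3690/536⌋−⌊3457/536⌋ = 6−6 = 0
n=15: ⌊3923/536⌋−⌊3690/536⌋ = 7−6 = 1  ← one
positions of the first 7 ones: 1 3 6 8 10 12 15

1 3 6 8 10 12 15


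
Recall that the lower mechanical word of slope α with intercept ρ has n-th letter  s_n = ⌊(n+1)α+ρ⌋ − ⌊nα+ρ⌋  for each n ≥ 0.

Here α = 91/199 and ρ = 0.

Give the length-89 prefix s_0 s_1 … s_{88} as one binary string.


n=0: ⌊(1·91)/199⌋ − ⌊(0·91)/199⌋ = ⌊91/199⌋ − ⌊0/199⌋ = 0 − 0 = 0
n=1: ⌊(2·91)/199⌋ − ⌊(1·91)/199⌋ = ⌊182/199⌋ − ⌊91/199⌋ = 0 − 0 = 0
n=2: ⌊(3·91)/199⌋ − ⌊(2·91)/199⌋ = ⌊273/199⌋ − ⌊182/199⌋ = 1 − 0 = 1
n=3: ⌊(4·91)/199⌋ − ⌊(3·91)/199⌋ = ⌊364/199⌋ − ⌊273/199⌋ = 1 − 1 = 0
n=4: ⌊(5·91)/199⌋ − ⌊(4·91)/199⌋ = ⌊455/199⌋ − ⌊364/199⌋ = 2 − 1 = 1
n=5: ⌊(6·91)/199⌋ − ⌊(5·91)/199⌋ = ⌊546/199⌋ − ⌊455/199⌋ = 2 − 2 = 0
n=6: ⌊(7·91)/199⌋ − ⌊(6·91)/199⌋ = ⌊637/199⌋ − ⌊546/199⌋ = 3 − 2 = 1
n=7: ⌊(8·91)/199⌋ − ⌊(7·91)/199⌋ = ⌊728/199⌋ − ⌊637/199⌋ = 3 − 3 = 0
n=8: ⌊(9·91)/199⌋ − ⌊(8·91)/199⌋ = ⌊819/199⌋ − ⌊728/199⌋ = 4 − 3 = 1
n=9: ⌊(10·91)/199⌋ − ⌊(9·91)/199⌋ = ⌊910/199⌋ − ⌊819/199⌋ = 4 − 4 = 0
n=10: ⌊(11·91)/199⌋ − ⌊(10·91)/199⌋ = ⌊1001/199⌋ − ⌊910/199⌋ = 5 − 4 = 1
n=11: ⌊(12·91)/199⌋ − ⌊(11·91)/199⌋ = ⌊1092/199⌋ − ⌊1001/199⌋ = 5 − 5 = 0
n=12: ⌊(13·91)/199⌋ − ⌊(12·91)/199⌋ = ⌊1183/199⌋ − ⌊1092/199⌋ = 5 − 5 = 0
n=13: ⌊(14·91)/199⌋ − ⌊(13·91)/199⌋ = ⌊1274/199⌋ − ⌊1183/199⌋ = 6 − 5 = 1
n=14: ⌊(15·91)/199⌋ − ⌊(14·91)/199⌋ = ⌊1365/199⌋ − ⌊1274/199⌋ = 6 − 6 = 0
n=15: ⌊(16·91)/199⌋ − ⌊(15·91)/199⌋ = ⌊1456/199⌋ − ⌊1365/199⌋ = 7 − 6 = 1
n=16: ⌊(17·91)/199⌋ − ⌊(16·91)/199⌋ = ⌊1547/199⌋ − ⌊1456/199⌋ = 7 − 7 = 0
n=17: ⌊(18·91)/199⌋ − ⌊(17·91)/199⌋ = ⌊1638/199⌋ − ⌊1547/199⌋ = 8 − 7 = 1
n=18: ⌊(19·91)/199⌋ − ⌊(18·91)/199⌋ = ⌊1729/199⌋ − ⌊1638/199⌋ = 8 − 8 = 0
n=19: ⌊(20·91)/199⌋ − ⌊(19·91)/199⌋ = ⌊1820/199⌋ − ⌊1729/199⌋ = 9 − 8 = 1
n=20: ⌊(21·91)/199⌋ − ⌊(20·91)/199⌋ = ⌊1911/199⌋ − ⌊1820/199⌋ = 9 − 9 = 0
n=21: ⌊(22·91)/199⌋ − ⌊(21·91)/199⌋ = ⌊2002/199⌋ − ⌊1911/199⌋ = 10 − 9 = 1
n=22: ⌊(23·91)/199⌋ − ⌊(22·91)/199⌋ = ⌊2093/199⌋ − ⌊2002/199⌋ = 10 − 10 = 0
n=23: ⌊(24·91)/199⌋ − ⌊(23·91)/199⌋ = ⌊2184/199⌋ − ⌊2093/199⌋ = 10 − 10 = 0
n=24: ⌊(25·91)/199⌋ − ⌊(24·91)/199⌋ = ⌊2275/199⌋ − ⌊2184/199⌋ = 11 − 10 = 1
n=25: ⌊(26·91)/199⌋ − ⌊(25·91)/199⌋ = ⌊2366/199⌋ − ⌊2275/199⌋ = 11 − 11 = 0
n=26: ⌊(27·91)/199⌋ − ⌊(26·91)/199⌋ = ⌊2457/199⌋ − ⌊2366/199⌋ = 12 − 11 = 1
n=27: ⌊(28·91)/199⌋ − ⌊(27·91)/199⌋ = ⌊2548/199⌋ − ⌊2457/199⌋ = 12 − 12 = 0
n=28: ⌊(29·91)/199⌋ − ⌊(28·91)/199⌋ = ⌊2639/199⌋ − ⌊2548/199⌋ = 13 − 12 = 1
n=29: ⌊(30·91)/199⌋ − ⌊(29·91)/199⌋ = ⌊2730/199⌋ − ⌊2639/199⌋ = 13 − 13 = 0
n=30: ⌊(31·91)/199⌋ − ⌊(30·91)/199⌋ = ⌊2821/199⌋ − ⌊2730/199⌋ = 14 − 13 = 1
n=31: ⌊(32·91)/199⌋ − ⌊(31·91)/199⌋ = ⌊2912/199⌋ − ⌊2821/199⌋ = 14 − 14 = 0
n=32: ⌊(33·91)/199⌋ − ⌊(32·91)/199⌋ = ⌊3003/199⌋ − ⌊2912/199⌋ = 15 − 14 = 1
n=33: ⌊(34·91)/199⌋ − ⌊(33·91)/199⌋ = ⌊3094/199⌋ − ⌊3003/199⌋ = 15 − 15 = 0
n=34: ⌊(35·91)/199⌋ − ⌊(34·91)/199⌋ = ⌊3185/199⌋ − ⌊3094/199⌋ = 16 − 15 = 1
n=35: ⌊(36·91)/199⌋ − ⌊(35·91)/199⌋ = ⌊3276/199⌋ − ⌊3185/199⌋ = 16 − 16 = 0
n=36: ⌊(37·91)/199⌋ − ⌊(36·91)/199⌋ = ⌊3367/199⌋ − ⌊3276/199⌋ = 16 − 16 = 0
n=37: ⌊(38·91)/199⌋ − ⌊(37·91)/199⌋ = ⌊3458/199⌋ − ⌊3367/199⌋ = 17 − 16 = 1
n=38: ⌊(39·91)/199⌋ − ⌊(38·91)/199⌋ = ⌊3549/199⌋ − ⌊3458/199⌋ = 17 − 17 = 0
n=39: ⌊(40·91)/199⌋ − ⌊(39·91)/199⌋ = ⌊3640/199⌋ − ⌊3549/199⌋ = 18 − 17 = 1
n=40: ⌊(41·91)/199⌋ − ⌊(40·91)/199⌋ = ⌊3731/199⌋ − ⌊3640/199⌋ = 18 − 18 = 0
n=41: ⌊(42·91)/199⌋ − ⌊(41·91)/199⌋ = ⌊3822/199⌋ − ⌊3731/199⌋ = 19 − 18 = 1
n=42: ⌊(43·91)/199⌋ − ⌊(42·91)/199⌋ = ⌊3913/199⌋ − ⌊3822/199⌋ = 19 − 19 = 0
n=43: ⌊(44·91)/199⌋ − ⌊(43·91)/199⌋ = ⌊4004/199⌋ − ⌊3913/199⌋ = 20 − 19 = 1
n=44: ⌊(45·91)/199⌋ − ⌊(44·91)/199⌋ = ⌊4095/199⌋ − ⌊4004/199⌋ = 20 − 20 = 0
n=45: ⌊(46·91)/199⌋ − ⌊(45·91)/199⌋ = ⌊4186/199⌋ − ⌊4095/199⌋ = 21 − 20 = 1
n=46: ⌊(47·91)/199⌋ − ⌊(46·91)/199⌋ = ⌊4277/199⌋ − ⌊4186/199⌋ = 21 − 21 = 0
n=47: ⌊(48·91)/199⌋ − ⌊(47·91)/199⌋ = ⌊4368/199⌋ − ⌊4277/199⌋ = 21 − 21 = 0
n=48: ⌊(49·91)/199⌋ − ⌊(48·91)/199⌋ = ⌊4459/199⌋ − ⌊4368/199⌋ = 22 − 21 = 1
n=49: ⌊(50·91)/199⌋ − ⌊(49·91)/199⌋ = ⌊4550/199⌋ − ⌊4459/199⌋ = 22 − 22 = 0
n=50: ⌊(51·91)/199⌋ − ⌊(50·91)/199⌋ = ⌊4641/199⌋ − ⌊4550/199⌋ = 23 − 22 = 1
n=51: ⌊(52·91)/199⌋ − ⌊(51·91)/199⌋ = ⌊4732/199⌋ − ⌊4641/199⌋ = 23 − 23 = 0
n=52: ⌊(53·91)/199⌋ − ⌊(52·91)/199⌋ = ⌊4823/199⌋ − ⌊4732/199⌋ = 24 − 23 = 1
n=53: ⌊(54·91)/199⌋ − ⌊(53·91)/199⌋ = ⌊4914/199⌋ − ⌊4823/199⌋ = 24 − 24 = 0
n=54: ⌊(55·91)/199⌋ − ⌊(54·91)/199⌋ = ⌊5005/199⌋ − ⌊4914/199⌋ = 25 − 24 = 1
n=55: ⌊(56·91)/199⌋ − ⌊(55·91)/199⌋ = ⌊5096/199⌋ − ⌊5005/199⌋ = 25 − 25 = 0
n=56: ⌊(57·91)/199⌋ − ⌊(56·91)/199⌋ = ⌊5187/199⌋ − ⌊5096/199⌋ = 26 − 25 = 1
n=57: ⌊(58·91)/199⌋ − ⌊(57·91)/199⌋ = ⌊5278/199⌋ − ⌊5187/199⌋ = 26 − 26 = 0
n=58: ⌊(59·91)/199⌋ − ⌊(58·91)/199⌋ = ⌊5369/199⌋ − ⌊5278/199⌋ = 26 − 26 = 0
n=59: ⌊(60·91)/199⌋ − ⌊(59·91)/199⌋ = ⌊5460/199⌋ − ⌊5369/199⌋ = 27 − 26 = 1
n=60: ⌊(61·91)/199⌋ − ⌊(60·91)/199⌋ = ⌊5551/199⌋ − ⌊5460/199⌋ = 27 − 27 = 0
n=61: ⌊(62·91)/199⌋ − ⌊(61·91)/199⌋ = ⌊5642/199⌋ − ⌊5551/199⌋ = 28 − 27 = 1
n=62: ⌊(63·91)/199⌋ − ⌊(62·91)/199⌋ = ⌊5733/199⌋ − ⌊5642/199⌋ = 28 − 28 = 0
n=63: ⌊(64·91)/199⌋ − ⌊(63·91)/199⌋ = ⌊5824/199⌋ − ⌊5733/199⌋ = 29 − 28 = 1
n=64: ⌊(65·91)/199⌋ − ⌊(64·91)/199⌋ = ⌊5915/199⌋ − ⌊5824/199⌋ = 29 − 29 = 0
n=65: ⌊(66·91)/199⌋ − ⌊(65·91)/199⌋ = ⌊6006/199⌋ − ⌊5915/199⌋ = 30 − 29 = 1
n=66: ⌊(67·91)/199⌋ − ⌊(66·91)/199⌋ = ⌊6097/199⌋ − ⌊6006/199⌋ = 30 − 30 = 0
n=67: ⌊(68·91)/199⌋ − ⌊(67·91)/199⌋ = ⌊6188/199⌋ − ⌊6097/199⌋ = 31 − 30 = 1
n=68: ⌊(69·91)/199⌋ − ⌊(68·91)/199⌋ = ⌊6279/199⌋ − ⌊6188/199⌋ = 31 − 31 = 0
n=69: ⌊(70·91)/199⌋ − ⌊(69·91)/199⌋ = ⌊6370/199⌋ − ⌊6279/199⌋ = 32 − 31 = 1
n=70: ⌊(71·91)/199⌋ − ⌊(70·91)/199⌋ = ⌊6461/199⌋ − ⌊6370/199⌋ = 32 − 32 = 0
n=71: ⌊(72·91)/199⌋ − ⌊(71·91)/199⌋ = ⌊6552/199⌋ − ⌊6461/199⌋ = 32 − 32 = 0
n=72: ⌊(73·91)/199⌋ − ⌊(72·91)/199⌋ = ⌊6643/199⌋ − ⌊6552/199⌋ = 33 − 32 = 1
n=73: ⌊(74·91)/199⌋ − ⌊(73·91)/199⌋ = ⌊6734/199⌋ − ⌊6643/199⌋ = 33 − 33 = 0
n=74: ⌊(75·91)/199⌋ − ⌊(74·91)/199⌋ = ⌊6825/199⌋ − ⌊6734/199⌋ = 34 − 33 = 1
n=75: ⌊(76·91)/199⌋ − ⌊(75·91)/199⌋ = ⌊6916/199⌋ − ⌊6825/199⌋ = 34 − 34 = 0
n=76: ⌊(77·91)/199⌋ − ⌊(76·91)/199⌋ = ⌊7007/199⌋ − ⌊6916/199⌋ = 35 − 34 = 1
n=77: ⌊(78·91)/199⌋ − ⌊(77·91)/199⌋ = ⌊7098/199⌋ − ⌊7007/199⌋ = 35 − 35 = 0
n=78: ⌊(79·91)/199⌋ − ⌊(78·91)/199⌋ = ⌊7189/199⌋ − ⌊7098/199⌋ = 36 − 35 = 1
n=79: ⌊(80·91)/199⌋ − ⌊(79·91)/199⌋ = ⌊7280/199⌋ − ⌊7189/199⌋ = 36 − 36 = 0
n=80: ⌊(81·91)/199⌋ − ⌊(80·91)/199⌋ = ⌊7371/199⌋ − ⌊7280/199⌋ = 37 − 36 = 1
n=81: ⌊(82·91)/199⌋ − ⌊(81·91)/199⌋ = ⌊7462/199⌋ − ⌊7371/199⌋ = 37 − 37 = 0
n=82: ⌊(83·91)/199⌋ − ⌊(82·91)/199⌋ = ⌊7553/199⌋ − ⌊7462/199⌋ = 37 − 37 = 0
n=83: ⌊(84·91)/199⌋ − ⌊(83·91)/199⌋ = ⌊7644/199⌋ − ⌊7553/199⌋ = 38 − 37 = 1
n=84: ⌊(85·91)/199⌋ − ⌊(84·91)/199⌋ = ⌊7735/199⌋ − ⌊7644/199⌋ = 38 − 38 = 0
n=85: ⌊(86·91)/199⌋ − ⌊(85·91)/199⌋ = ⌊7826/199⌋ − ⌊7735/199⌋ = 39 − 38 = 1
n=86: ⌊(87·91)/199⌋ − ⌊(86·91)/199⌋ = ⌊7917/199⌋ − ⌊7826/199⌋ = 39 − 39 = 0
n=87: ⌊(88·91)/199⌋ − ⌊(87·91)/199⌋ = ⌊8008/199⌋ − ⌊7917/199⌋ = 40 − 39 = 1
n=88: ⌊(89·91)/199⌋ − ⌊(88·91)/199⌋ = ⌊8099/199⌋ − ⌊8008/199⌋ = 40 − 40 = 0

00101010101001010101010010101010101001010101010010101010100101010101010010101010100101010
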